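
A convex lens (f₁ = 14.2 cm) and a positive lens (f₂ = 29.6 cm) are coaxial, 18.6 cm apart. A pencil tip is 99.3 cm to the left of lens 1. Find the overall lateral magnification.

Lens 1: 1/d_i1 = 1/(14.2) − 1/(99.3) = 0.06035, so d_i1 = 16.57 cm; m₁ = −d_i1/d_o1 = -0.1669.
d_o2 = 18.6 − (16.57) = 2.030 cm.
Lens 2: 1/d_i2 = 1/(29.6) − 1/(2.030) = -0.4588, so d_i2 = -2.179 cm; m₂ = −d_i2/d_o2 = +1.074.
m = m₁·m₂ = (-0.1669)(+1.074) = -0.179.

m = -0.179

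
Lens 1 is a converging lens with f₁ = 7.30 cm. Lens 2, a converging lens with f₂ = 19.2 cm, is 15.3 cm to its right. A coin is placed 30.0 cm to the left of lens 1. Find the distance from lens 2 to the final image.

8.01 cm

Lens 1: 1/d_i1 = 1/f₁ − 1/d_o1 = 1/(7.30) − 1/(30.0) = 0.1037, so d_i1 = 9.648 cm.
The intermediate image is 9.648 cm to the right of lens 1, which is 15.3 − (9.648) = 5.652 cm to the left of lens 2, so d_o2 = +5.652 cm.
Lens 2: 1/d_i2 = 1/f₂ − 1/d_o2 = 1/(19.2) − 1/(5.652) = -0.1248, so d_i2 = -8.01 cm.
The final image is virtual, 8.01 cm to the left of lens 2 (overall magnification ≈ -0.46).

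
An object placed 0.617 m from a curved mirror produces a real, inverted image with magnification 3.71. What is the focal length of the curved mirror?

m = −d_i/d_o ⇒ d_i = −m·d_o = −(-3.71)·(0.617) = 2.289 m.
1/f = 1/d_o + 1/d_i = 1/(0.617) + 1/(2.289) = 2.058, so f = 0.486 m.
Since f is positive, the curved mirror is concave.

f = 0.486 m (concave)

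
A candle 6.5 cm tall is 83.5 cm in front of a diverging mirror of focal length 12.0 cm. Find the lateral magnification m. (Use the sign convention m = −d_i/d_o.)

For a diverging mirror, f = -12.0 cm.
1/d_i = 1/f − 1/d_o = 1/(-12.00) − 1/(83.5) = -0.09531, so d_i = -10.49 cm.
m = −d_i/d_o = −(-10.49)/(83.5) = +0.126.
The image is virtual, upright and reduced, behind the mirror.

m = +0.126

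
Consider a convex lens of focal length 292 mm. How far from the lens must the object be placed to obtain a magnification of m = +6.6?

m = −d_i/d_o ⇒ d_i = −m·d_o.
1/f = 1/d_o + 1/d_i = 1/d_o − 1/(m·d_o) = (1 − 1/m)/d_o, so d_o = f(1 − 1/m) = (292.0)(1 − 1/(+6.6)) = 248 mm.

248 mm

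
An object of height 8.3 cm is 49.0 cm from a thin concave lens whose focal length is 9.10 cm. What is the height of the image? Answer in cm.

For a concave lens, f = -9.10 cm.
1/d_i = 1/f − 1/d_o = 1/(-9.100) − 1/(49.0) = -0.1303, so d_i = -7.675 cm.
m = −d_i/d_o = +0.1566.
|h_i| = |m|·h_o = 0.1566 × 8.3 = 1.30 cm. The image is virtual, upright and reduced, on the same side as the object.

1.30 cm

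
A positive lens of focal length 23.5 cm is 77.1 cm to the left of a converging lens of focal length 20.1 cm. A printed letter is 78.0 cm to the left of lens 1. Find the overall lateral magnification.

Lens 1: 1/d_i1 = 1/(23.5) − 1/(78.0) = 0.02973, so d_i1 = 33.63 cm; m₁ = −d_i1/d_o1 = -0.4312.
d_o2 = 77.1 − (33.63) = 43.47 cm.
Lens 2: 1/d_i2 = 1/(20.1) − 1/(43.47) = 0.02675, so d_i2 = 37.39 cm; m₂ = −d_i2/d_o2 = -0.8601.
m = m₁·m₂ = (-0.4312)(-0.8601) = +0.371.

m = +0.371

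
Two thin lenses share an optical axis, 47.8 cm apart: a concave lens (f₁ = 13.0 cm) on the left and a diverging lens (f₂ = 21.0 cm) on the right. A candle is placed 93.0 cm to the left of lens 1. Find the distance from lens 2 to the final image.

15.5 cm

Lens 1 is diverging, so f₁ = −13.0 cm.
Lens 1: 1/d_i1 = 1/f₁ − 1/d_o1 = 1/(-13.0) − 1/(93.0) = -0.08768, so d_i1 = -11.41 cm.
The intermediate image is 11.41 cm to the left of lens 1 (virtual), which is 47.8 − (-11.41) = 59.21 cm to the left of lens 2, so d_o2 = +59.21 cm.
Lens 2 is diverging, so f₂ = −21.0 cm.
Lens 2: 1/d_i2 = 1/f₂ − 1/d_o2 = 1/(-21.0) − 1/(59.21) = -0.06451, so d_i2 = -15.5 cm.
The final image is virtual, 15.5 cm to the left of lens 2 (overall magnification ≈ 0.032).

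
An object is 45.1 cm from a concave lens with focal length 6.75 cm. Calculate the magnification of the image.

m = +0.130

For a concave lens, f = -6.75 cm.
1/d_i = 1/f − 1/d_o = 1/(-6.750) − 1/(45.1) = -0.1703, so d_i = -5.871 cm.
m = −d_i/d_o = −(-5.871)/(45.1) = +0.130.
The image is virtual, upright and reduced, on the same side as the object.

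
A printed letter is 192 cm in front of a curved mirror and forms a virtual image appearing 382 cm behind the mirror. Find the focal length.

f = 386 cm (concave)

Virtual image ⇒ d_i = −382 cm.
1/f = 1/d_o + 1/d_i = 1/(192) + 1/(-382) = 0.002591, so f = 386 cm.
Since f is positive, the curved mirror is concave.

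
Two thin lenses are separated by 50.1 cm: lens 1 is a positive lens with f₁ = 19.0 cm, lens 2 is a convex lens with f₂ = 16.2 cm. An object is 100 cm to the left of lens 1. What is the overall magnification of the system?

m = +0.364

Lens 1: 1/d_i1 = 1/(19.0) − 1/(100) = 0.04263, so d_i1 = 23.46 cm; m₁ = −d_i1/d_o1 = -0.2346.
d_o2 = 50.1 − (23.46) = 26.64 cm.
Lens 2: 1/d_i2 = 1/(16.2) − 1/(26.64) = 0.02419, so d_i2 = 41.34 cm; m₂ = −d_i2/d_o2 = -1.552.
m = m₁·m₂ = (-0.2346)(-1.552) = +0.364.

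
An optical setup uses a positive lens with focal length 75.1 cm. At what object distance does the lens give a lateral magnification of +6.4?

m = −d_i/d_o ⇒ d_i = −m·d_o.
1/f = 1/d_o + 1/d_i = 1/d_o − 1/(m·d_o) = (1 − 1/m)/d_o, so d_o = f(1 − 1/m) = (75.10)(1 − 1/(+6.4)) = 63.4 cm.

63.4 cm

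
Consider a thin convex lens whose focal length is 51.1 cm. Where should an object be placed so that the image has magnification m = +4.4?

39.5 cm

m = −d_i/d_o ⇒ d_i = −m·d_o.
1/f = 1/d_o + 1/d_i = 1/d_o − 1/(m·d_o) = (1 − 1/m)/d_o, so d_o = f(1 − 1/m) = (51.10)(1 − 1/(+4.4)) = 39.5 cm.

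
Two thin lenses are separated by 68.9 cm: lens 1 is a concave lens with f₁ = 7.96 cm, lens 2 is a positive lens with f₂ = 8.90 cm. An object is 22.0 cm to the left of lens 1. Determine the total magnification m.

m = -0.0359

f₁ = −7.96 cm (diverging).
Lens 1: 1/d_i1 = 1/(-7.96) − 1/(22.0) = -0.1711, so d_i1 = -5.845 cm; m₁ = −d_i1/d_o1 = +0.2657.
d_o2 = 68.9 − (-5.845) = 74.75 cm.
Lens 2: 1/d_i2 = 1/(8.90) − 1/(74.75) = 0.09898, so d_i2 = 10.10 cm; m₂ = −d_i2/d_o2 = -0.1352.
m = m₁·m₂ = (+0.2657)(-0.1352) = -0.0359.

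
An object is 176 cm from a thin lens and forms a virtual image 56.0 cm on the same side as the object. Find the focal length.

Virtual image ⇒ d_i = −56.0 cm.
1/f = 1/d_o + 1/d_i = 1/(176) + 1/(-56.0) = -0.01218, so f = -82.1 cm.
Since f is negative, the thin lens is diverging.

f = -82.1 cm (diverging)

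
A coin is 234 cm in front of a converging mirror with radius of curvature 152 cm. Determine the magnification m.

m = -0.481

f = R/2 = 152/2 = 76.00 cm.
1/d_i = 1/f − 1/d_o = 1/(76.00) − 1/(234) = 0.008884, so d_i = 112.6 cm.
m = −d_i/d_o = −(112.6)/(234) = -0.481.
The image is real, inverted and reduced, in front of the mirror.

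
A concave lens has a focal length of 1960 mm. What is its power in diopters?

For a concave lens, f = −1960 mm.
f = -196 cm = -1.96 m.
P = 1/f = 1/(-1.96 m) = -0.510 D.

P = -0.510 D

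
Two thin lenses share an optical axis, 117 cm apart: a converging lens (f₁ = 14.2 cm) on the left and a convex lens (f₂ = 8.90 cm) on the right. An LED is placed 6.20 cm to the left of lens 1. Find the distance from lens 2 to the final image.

9.57 cm

Lens 1: 1/d_i1 = 1/f₁ − 1/d_o1 = 1/(14.2) − 1/(6.20) = -0.09087, so d_i1 = -11.01 cm.
The intermediate image is 11.01 cm to the left of lens 1 (virtual), which is 117 − (-11.01) = 128.0 cm to the left of lens 2, so d_o2 = +128.0 cm.
Lens 2: 1/d_i2 = 1/f₂ − 1/d_o2 = 1/(8.90) − 1/(128.0) = 0.1045, so d_i2 = 9.57 cm.
The final image is real, 9.57 cm to the right of lens 2 (overall magnification ≈ -0.13).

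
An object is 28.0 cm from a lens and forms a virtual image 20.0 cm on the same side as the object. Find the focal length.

Virtual image ⇒ d_i = −20.0 cm.
1/f = 1/d_o + 1/d_i = 1/(28.0) + 1/(-20.0) = -0.01429, so f = -70.0 cm.
Since f is negative, the lens is diverging.

f = -70.0 cm (diverging)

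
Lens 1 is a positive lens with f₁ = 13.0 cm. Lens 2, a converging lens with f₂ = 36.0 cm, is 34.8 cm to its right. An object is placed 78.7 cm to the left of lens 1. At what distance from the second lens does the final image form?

41.3 cm

Lens 1: 1/d_i1 = 1/f₁ − 1/d_o1 = 1/(13.0) − 1/(78.7) = 0.06422, so d_i1 = 15.57 cm.
The intermediate image is 15.57 cm to the right of lens 1, which is 34.8 − (15.57) = 19.23 cm to the left of lens 2, so d_o2 = +19.23 cm.
Lens 2: 1/d_i2 = 1/f₂ − 1/d_o2 = 1/(36.0) − 1/(19.23) = -0.02422, so d_i2 = -41.3 cm.
The final image is virtual, 41.3 cm to the left of lens 2 (overall magnification ≈ -0.42).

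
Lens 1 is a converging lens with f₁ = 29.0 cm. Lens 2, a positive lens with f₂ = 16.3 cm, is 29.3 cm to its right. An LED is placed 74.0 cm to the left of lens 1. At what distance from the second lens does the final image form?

Lens 1: 1/d_i1 = 1/f₁ − 1/d_o1 = 1/(29.0) − 1/(74.0) = 0.02097, so d_i1 = 47.69 cm.
The intermediate image is 47.69 cm to the right of lens 1, which lies 18.39 cm to the right of lens 2 — a virtual object — so d_o2 = −18.39 cm.
Lens 2: 1/d_i2 = 1/f₂ − 1/d_o2 = 1/(16.3) − 1/(-18.39) = 0.1157, so d_i2 = 8.64 cm.
The final image is real, 8.64 cm to the right of lens 2 (overall magnification ≈ -0.30).

8.64 cm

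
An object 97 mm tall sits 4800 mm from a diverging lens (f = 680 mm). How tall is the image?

For a diverging lens, f = -680 mm.
1/d_i = 1/f − 1/d_o = 1/(-680.0) − 1/(4800) = -0.001679, so d_i = -595.6 mm.
m = −d_i/d_o = +0.1241.
|h_i| = |m|·h_o = 0.1241 × 97 = 12.0 mm. The image is virtual, upright and reduced, on the same side as the object.

12.0 mm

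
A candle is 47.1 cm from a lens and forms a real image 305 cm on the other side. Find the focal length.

f = 40.8 cm (converging)

Real image ⇒ d_i = +305 cm.
1/f = 1/d_o + 1/d_i = 1/(47.1) + 1/(305) = 0.02451, so f = 40.8 cm.
Since f is positive, the lens is converging.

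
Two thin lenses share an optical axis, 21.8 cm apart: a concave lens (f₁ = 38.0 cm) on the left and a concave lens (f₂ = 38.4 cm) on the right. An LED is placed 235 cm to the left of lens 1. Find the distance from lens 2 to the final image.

Lens 1 is diverging, so f₁ = −38.0 cm.
Lens 1: 1/d_i1 = 1/f₁ − 1/d_o1 = 1/(-38.0) − 1/(235) = -0.03057, so d_i1 = -32.71 cm.
The intermediate image is 32.71 cm to the left of lens 1 (virtual), which is 21.8 − (-32.71) = 54.51 cm to the left of lens 2, so d_o2 = +54.51 cm.
Lens 2 is diverging, so f₂ = −38.4 cm.
Lens 2: 1/d_i2 = 1/f₂ − 1/d_o2 = 1/(-38.4) − 1/(54.51) = -0.04439, so d_i2 = -22.5 cm.
The final image is virtual, 22.5 cm to the left of lens 2 (overall magnification ≈ 0.058).

22.5 cm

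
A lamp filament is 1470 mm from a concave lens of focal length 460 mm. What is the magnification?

m = +0.238

For a concave lens, f = -460 mm.
1/d_i = 1/f − 1/d_o = 1/(-460.0) − 1/(1470) = -0.002854, so d_i = -350.4 mm.
m = −d_i/d_o = −(-350.4)/(1470) = +0.238.
The image is virtual, upright and reduced, on the same side as the object.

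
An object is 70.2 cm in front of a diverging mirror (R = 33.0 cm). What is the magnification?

m = +0.190

f = R/2 = 33.0/2 = 16.50 cm; for a diverging mirror, f = -16.50 cm.
1/d_i = 1/f − 1/d_o = 1/(-16.50) − 1/(70.2) = -0.07485, so d_i = -13.36 cm.
m = −d_i/d_o = −(-13.36)/(70.2) = +0.190.
The image is virtual, upright and reduced, behind the mirror.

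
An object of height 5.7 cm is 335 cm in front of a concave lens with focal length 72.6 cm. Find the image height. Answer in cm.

1.02 cm

For a concave lens, f = -72.6 cm.
1/d_i = 1/f − 1/d_o = 1/(-72.60) − 1/(335) = -0.01676, so d_i = -59.67 cm.
m = −d_i/d_o = +0.1781.
|h_i| = |m|·h_o = 0.1781 × 5.7 = 1.02 cm. The image is virtual, upright and reduced, on the same side as the object.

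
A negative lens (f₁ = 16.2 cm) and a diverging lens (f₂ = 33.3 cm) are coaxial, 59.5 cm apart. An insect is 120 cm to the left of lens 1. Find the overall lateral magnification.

f₁ = −16.2 cm (diverging).
Lens 1: 1/d_i1 = 1/(-16.2) − 1/(120) = -0.07006, so d_i1 = -14.27 cm; m₁ = −d_i1/d_o1 = +0.1189.
d_o2 = 59.5 − (-14.27) = 73.77 cm.
f₂ = −33.3 cm (diverging).
Lens 2: 1/d_i2 = 1/(-33.3) − 1/(73.77) = -0.04359, so d_i2 = -22.94 cm; m₂ = −d_i2/d_o2 = +0.3110.
m = m₁·m₂ = (+0.1189)(+0.3110) = +0.0370.

m = +0.0370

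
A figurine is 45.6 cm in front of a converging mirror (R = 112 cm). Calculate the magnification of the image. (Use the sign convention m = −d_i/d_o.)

m = +5.38

f = R/2 = 112/2 = 56.00 cm.
1/d_i = 1/f − 1/d_o = 1/(56.00) − 1/(45.6) = -0.004073, so d_i = -245.5 cm.
m = −d_i/d_o = −(-245.5)/(45.6) = +5.38.
The image is virtual, upright and enlarged, behind the mirror.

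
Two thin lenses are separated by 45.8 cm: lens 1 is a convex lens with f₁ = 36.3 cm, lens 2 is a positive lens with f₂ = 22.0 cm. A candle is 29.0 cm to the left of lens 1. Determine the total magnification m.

Lens 1: 1/d_i1 = 1/(36.3) − 1/(29.0) = -0.006935, so d_i1 = -144.2 cm; m₁ = −d_i1/d_o1 = +4.972.
d_o2 = 45.8 − (-144.2) = 190.0 cm.
Lens 2: 1/d_i2 = 1/(22.0) − 1/(190.0) = 0.04019, so d_i2 = 24.88 cm; m₂ = −d_i2/d_o2 = -0.1310.
m = m₁·m₂ = (+4.972)(-0.1310) = -0.651.

m = -0.651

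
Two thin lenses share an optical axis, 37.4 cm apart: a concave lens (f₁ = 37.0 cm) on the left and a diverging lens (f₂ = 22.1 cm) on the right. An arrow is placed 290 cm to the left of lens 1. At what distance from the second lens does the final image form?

16.8 cm

Lens 1 is diverging, so f₁ = −37.0 cm.
Lens 1: 1/d_i1 = 1/f₁ − 1/d_o1 = 1/(-37.0) − 1/(290) = -0.03048, so d_i1 = -32.81 cm.
The intermediate image is 32.81 cm to the left of lens 1 (virtual), which is 37.4 − (-32.81) = 70.21 cm to the left of lens 2, so d_o2 = +70.21 cm.
Lens 2 is diverging, so f₂ = −22.1 cm.
Lens 2: 1/d_i2 = 1/f₂ − 1/d_o2 = 1/(-22.1) − 1/(70.21) = -0.05949, so d_i2 = -16.8 cm.
The final image is virtual, 16.8 cm to the left of lens 2 (overall magnification ≈ 0.027).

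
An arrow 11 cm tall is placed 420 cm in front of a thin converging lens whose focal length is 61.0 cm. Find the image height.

1.87 cm

1/d_i = 1/f − 1/d_o = 1/(61.00) − 1/(420) = 0.01401, so d_i = 71.36 cm.
m = −d_i/d_o = -0.1699.
|h_i| = |m|·h_o = 0.1699 × 11 = 1.87 cm. The image is real, inverted and reduced, on the far side of the lens.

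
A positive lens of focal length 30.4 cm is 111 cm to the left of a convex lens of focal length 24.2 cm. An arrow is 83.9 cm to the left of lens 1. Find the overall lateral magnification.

Lens 1: 1/d_i1 = 1/(30.4) − 1/(83.9) = 0.02098, so d_i1 = 47.67 cm; m₁ = −d_i1/d_o1 = -0.5682.
d_o2 = 111 − (47.67) = 63.33 cm.
Lens 2: 1/d_i2 = 1/(24.2) − 1/(63.33) = 0.02553, so d_i2 = 39.17 cm; m₂ = −d_i2/d_o2 = -0.6185.
m = m₁·m₂ = (-0.5682)(-0.6185) = +0.351.

m = +0.351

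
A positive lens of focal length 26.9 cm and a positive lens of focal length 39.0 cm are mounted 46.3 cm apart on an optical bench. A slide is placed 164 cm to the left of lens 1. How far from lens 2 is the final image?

22.1 cm

Lens 1: 1/d_i1 = 1/f₁ − 1/d_o1 = 1/(26.9) − 1/(164) = 0.03108, so d_i1 = 32.18 cm.
The intermediate image is 32.18 cm to the right of lens 1, which is 46.3 − (32.18) = 14.12 cm to the left of lens 2, so d_o2 = +14.12 cm.
Lens 2: 1/d_i2 = 1/f₂ − 1/d_o2 = 1/(39.0) − 1/(14.12) = -0.04518, so d_i2 = -22.1 cm.
The final image is virtual, 22.1 cm to the left of lens 2 (overall magnification ≈ -0.31).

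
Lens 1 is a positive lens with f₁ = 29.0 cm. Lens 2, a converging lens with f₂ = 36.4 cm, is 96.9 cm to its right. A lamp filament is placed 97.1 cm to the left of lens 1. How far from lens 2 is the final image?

Lens 1: 1/d_i1 = 1/f₁ − 1/d_o1 = 1/(29.0) − 1/(97.1) = 0.02418, so d_i1 = 41.35 cm.
The intermediate image is 41.35 cm to the right of lens 1, which is 96.9 − (41.35) = 55.55 cm to the left of lens 2, so d_o2 = +55.55 cm.
Lens 2: 1/d_i2 = 1/f₂ − 1/d_o2 = 1/(36.4) − 1/(55.55) = 0.009471, so d_i2 = 106 cm.
The final image is real, 106 cm to the right of lens 2 (overall magnification ≈ 0.81).

106 cm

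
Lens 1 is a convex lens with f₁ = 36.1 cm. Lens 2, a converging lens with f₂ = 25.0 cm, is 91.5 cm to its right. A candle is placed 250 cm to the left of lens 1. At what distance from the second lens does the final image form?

50.7 cm

Lens 1: 1/d_i1 = 1/f₁ − 1/d_o1 = 1/(36.1) − 1/(250) = 0.02370, so d_i1 = 42.19 cm.
The intermediate image is 42.19 cm to the right of lens 1, which is 91.5 − (42.19) = 49.31 cm to the left of lens 2, so d_o2 = +49.31 cm.
Lens 2: 1/d_i2 = 1/f₂ − 1/d_o2 = 1/(25.0) − 1/(49.31) = 0.01972, so d_i2 = 50.7 cm.
The final image is real, 50.7 cm to the right of lens 2 (overall magnification ≈ 0.17).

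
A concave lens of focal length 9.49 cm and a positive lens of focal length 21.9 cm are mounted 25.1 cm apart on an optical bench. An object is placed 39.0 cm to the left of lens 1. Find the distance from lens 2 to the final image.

66.2 cm

Lens 1 is diverging, so f₁ = −9.49 cm.
Lens 1: 1/d_i1 = 1/f₁ − 1/d_o1 = 1/(-9.49) − 1/(39.0) = -0.1310, so d_i1 = -7.633 cm.
The intermediate image is 7.633 cm to the left of lens 1 (virtual), which is 25.1 − (-7.633) = 32.73 cm to the left of lens 2, so d_o2 = +32.73 cm.
Lens 2: 1/d_i2 = 1/f₂ − 1/d_o2 = 1/(21.9) − 1/(32.73) = 0.01511, so d_i2 = 66.2 cm.
The final image is real, 66.2 cm to the right of lens 2 (overall magnification ≈ -0.40).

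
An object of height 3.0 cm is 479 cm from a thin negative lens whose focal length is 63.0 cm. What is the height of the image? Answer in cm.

0.349 cm

For a negative lens, f = -63.0 cm.
1/d_i = 1/f − 1/d_o = 1/(-63.00) − 1/(479) = -0.01796, so d_i = -55.68 cm.
m = −d_i/d_o = +0.1162.
|h_i| = |m|·h_o = 0.1162 × 3.0 = 0.349 cm. The image is virtual, upright and reduced, on the same side as the object.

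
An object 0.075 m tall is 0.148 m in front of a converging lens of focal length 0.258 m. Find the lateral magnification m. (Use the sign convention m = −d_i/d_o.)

m = +2.35

1/d_i = 1/f − 1/d_o = 1/(0.2580) − 1/(0.148) = -2.881, so d_i = -0.3471 m.
m = −d_i/d_o = −(-0.3471)/(0.148) = +2.35.
The image is virtual, upright and enlarged, on the same side as the object.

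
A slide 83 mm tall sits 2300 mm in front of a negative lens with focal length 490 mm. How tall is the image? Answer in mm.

14.6 mm

For a negative lens, f = -490 mm.
1/d_i = 1/f − 1/d_o = 1/(-490.0) − 1/(2300) = -0.002476, so d_i = -403.9 mm.
m = −d_i/d_o = +0.1756.
|h_i| = |m|·h_o = 0.1756 × 83 = 14.6 mm. The image is virtual, upright and reduced, on the same side as the object.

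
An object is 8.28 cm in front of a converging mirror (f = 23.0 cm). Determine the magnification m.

m = +1.56

1/d_i = 1/f − 1/d_o = 1/(23.00) − 1/(8.28) = -0.07729, so d_i = -12.94 cm.
m = −d_i/d_o = −(-12.94)/(8.28) = +1.56.
The image is virtual, upright and enlarged, behind the mirror.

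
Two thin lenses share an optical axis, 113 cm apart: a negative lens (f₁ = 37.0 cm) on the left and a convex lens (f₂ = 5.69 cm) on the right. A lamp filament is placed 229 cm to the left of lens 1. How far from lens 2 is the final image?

5.92 cm

Lens 1 is diverging, so f₁ = −37.0 cm.
Lens 1: 1/d_i1 = 1/f₁ − 1/d_o1 = 1/(-37.0) − 1/(229) = -0.03139, so d_i1 = -31.85 cm.
The intermediate image is 31.85 cm to the left of lens 1 (virtual), which is 113 − (-31.85) = 144.8 cm to the left of lens 2, so d_o2 = +144.8 cm.
Lens 2: 1/d_i2 = 1/f₂ − 1/d_o2 = 1/(5.69) − 1/(144.8) = 0.1688, so d_i2 = 5.92 cm.
The final image is real, 5.92 cm to the right of lens 2 (overall magnification ≈ -0.0057).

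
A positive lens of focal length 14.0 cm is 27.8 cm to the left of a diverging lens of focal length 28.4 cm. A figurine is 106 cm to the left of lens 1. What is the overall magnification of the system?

Lens 1: 1/d_i1 = 1/(14.0) − 1/(106) = 0.06199, so d_i1 = 16.13 cm; m₁ = −d_i1/d_o1 = -0.1522.
d_o2 = 27.8 − (16.13) = 11.67 cm.
f₂ = −28.4 cm (diverging).
Lens 2: 1/d_i2 = 1/(-28.4) − 1/(11.67) = -0.1209, so d_i2 = -8.271 cm; m₂ = −d_i2/d_o2 = +0.7088.
m = m₁·m₂ = (-0.1522)(+0.7088) = -0.108.

m = -0.108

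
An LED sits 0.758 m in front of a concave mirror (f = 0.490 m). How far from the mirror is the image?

Mirror equation: 1/v = 1/f − 1/u = 1/(0.4900) − 1/(0.758) = 2.041 − 1.319 = 0.7216, so v = 1.39 m.
The image is real, inverted and enlarged, in front of the mirror.

1.39 m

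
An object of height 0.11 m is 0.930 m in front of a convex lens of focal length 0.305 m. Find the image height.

1/d_i = 1/f − 1/d_o = 1/(0.3050) − 1/(0.930) = 2.203, so d_i = 0.4538 m.
m = −d_i/d_o = -0.4880.
|h_i| = |m|·h_o = 0.4880 × 0.11 = 0.0537 m. The image is real, inverted and reduced, on the far side of the lens.

0.0537 m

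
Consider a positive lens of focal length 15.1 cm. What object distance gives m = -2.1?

m = −d_i/d_o ⇒ d_i = −m·d_o.
1/f = 1/d_o + 1/d_i = 1/d_o − 1/(m·d_o) = (1 − 1/m)/d_o, so d_o = f(1 − 1/m) = (15.10)(1 − 1/(-2.1)) = 22.3 cm.

22.3 cm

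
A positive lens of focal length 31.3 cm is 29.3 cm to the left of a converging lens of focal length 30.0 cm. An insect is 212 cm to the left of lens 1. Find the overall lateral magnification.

m = -0.139

Lens 1: 1/d_i1 = 1/(31.3) − 1/(212) = 0.02723, so d_i1 = 36.72 cm; m₁ = −d_i1/d_o1 = -0.1732.
d_o2 = 29.3 − (36.72) = -7.420 cm (virtual object).
Lens 2: 1/d_i2 = 1/(30.0) − 1/(-7.420) = 0.1681, so d_i2 = 5.949 cm; m₂ = −d_i2/d_o2 = +0.8017.
m = m₁·m₂ = (-0.1732)(+0.8017) = -0.139.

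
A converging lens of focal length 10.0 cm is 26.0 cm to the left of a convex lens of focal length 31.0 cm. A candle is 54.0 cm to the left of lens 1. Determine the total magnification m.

m = -0.408

Lens 1: 1/d_i1 = 1/(10.0) − 1/(54.0) = 0.08148, so d_i1 = 12.27 cm; m₁ = −d_i1/d_o1 = -0.2272.
d_o2 = 26.0 − (12.27) = 13.73 cm.
Lens 2: 1/d_i2 = 1/(31.0) − 1/(13.73) = -0.04058, so d_i2 = -24.65 cm; m₂ = −d_i2/d_o2 = +1.795.
m = m₁·m₂ = (-0.2272)(+1.795) = -0.408.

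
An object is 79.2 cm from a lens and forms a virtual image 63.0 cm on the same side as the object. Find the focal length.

Virtual image ⇒ d_i = −63.0 cm.
1/f = 1/d_o + 1/d_i = 1/(79.2) + 1/(-63.0) = -0.003247, so f = -308 cm.
Since f is negative, the lens is diverging.

f = -308 cm (diverging)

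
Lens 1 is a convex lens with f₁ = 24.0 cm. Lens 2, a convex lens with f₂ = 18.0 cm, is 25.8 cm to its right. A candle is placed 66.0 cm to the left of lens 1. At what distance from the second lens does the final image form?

7.17 cm

Lens 1: 1/d_i1 = 1/f₁ − 1/d_o1 = 1/(24.0) − 1/(66.0) = 0.02652, so d_i1 = 37.71 cm.
The intermediate image is 37.71 cm to the right of lens 1, which lies 11.91 cm to the right of lens 2 — a virtual object — so d_o2 = −11.91 cm.
Lens 2: 1/d_i2 = 1/f₂ − 1/d_o2 = 1/(18.0) − 1/(-11.91) = 0.1395, so d_i2 = 7.17 cm.
The final image is real, 7.17 cm to the right of lens 2 (overall magnification ≈ -0.34).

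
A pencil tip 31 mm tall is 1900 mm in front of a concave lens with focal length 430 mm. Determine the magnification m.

m = +0.185

For a concave lens, f = -430 mm.
1/d_i = 1/f − 1/d_o = 1/(-430.0) − 1/(1900) = -0.002852, so d_i = -350.6 mm.
m = −d_i/d_o = −(-350.6)/(1900) = +0.185.
The image is virtual, upright and reduced, on the same side as the object.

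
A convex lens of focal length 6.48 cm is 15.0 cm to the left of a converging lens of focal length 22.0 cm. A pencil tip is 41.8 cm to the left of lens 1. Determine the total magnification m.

Lens 1: 1/d_i1 = 1/(6.48) − 1/(41.8) = 0.1304, so d_i1 = 7.669 cm; m₁ = −d_i1/d_o1 = -0.1835.
d_o2 = 15.0 − (7.669) = 7.331 cm.
Lens 2: 1/d_i2 = 1/(22.0) − 1/(7.331) = -0.09095, so d_i2 = -10.99 cm; m₂ = −d_i2/d_o2 = +1.500.
m = m₁·m₂ = (-0.1835)(+1.500) = -0.275.

m = -0.275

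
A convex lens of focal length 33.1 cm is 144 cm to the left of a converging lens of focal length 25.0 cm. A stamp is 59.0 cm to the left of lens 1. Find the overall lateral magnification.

m = +0.733

Lens 1: 1/d_i1 = 1/(33.1) − 1/(59.0) = 0.01326, so d_i1 = 75.40 cm; m₁ = −d_i1/d_o1 = -1.278.
d_o2 = 144 − (75.40) = 68.60 cm.
Lens 2: 1/d_i2 = 1/(25.0) − 1/(68.60) = 0.02542, so d_i2 = 39.33 cm; m₂ = −d_i2/d_o2 = -0.5734.
m = m₁·m₂ = (-1.278)(-0.5734) = +0.733.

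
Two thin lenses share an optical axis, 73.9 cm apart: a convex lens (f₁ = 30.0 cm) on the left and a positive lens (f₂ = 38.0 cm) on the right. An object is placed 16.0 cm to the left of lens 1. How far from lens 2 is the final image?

Lens 1: 1/d_i1 = 1/f₁ − 1/d_o1 = 1/(30.0) − 1/(16.0) = -0.02917, so d_i1 = -34.29 cm.
The intermediate image is 34.29 cm to the left of lens 1 (virtual), which is 73.9 − (-34.29) = 108.2 cm to the left of lens 2, so d_o2 = +108.2 cm.
Lens 2: 1/d_i2 = 1/f₂ − 1/d_o2 = 1/(38.0) − 1/(108.2) = 0.01707, so d_i2 = 58.6 cm.
The final image is real, 58.6 cm to the right of lens 2 (overall magnification ≈ -1.2).

58.6 cm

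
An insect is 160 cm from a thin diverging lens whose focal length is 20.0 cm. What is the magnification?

For a diverging lens, f = -20.0 cm.
1/d_i = 1/f − 1/d_o = 1/(-20.00) − 1/(160) = -0.05625, so d_i = -17.78 cm.
m = −d_i/d_o = −(-17.78)/(160) = +0.111.
The image is virtual, upright and reduced, on the same side as the object.

m = +0.111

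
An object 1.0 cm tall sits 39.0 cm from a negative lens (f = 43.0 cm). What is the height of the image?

For a negative lens, f = -43.0 cm.
1/d_i = 1/f − 1/d_o = 1/(-43.00) − 1/(39.0) = -0.04890, so d_i = -20.45 cm.
m = −d_i/d_o = +0.5244.
|h_i| = |m|·h_o = 0.5244 × 1.0 = 0.524 cm. The image is virtual, upright and reduced, on the same side as the object.

0.524 cm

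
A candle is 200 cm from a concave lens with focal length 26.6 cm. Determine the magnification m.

m = +0.117

For a concave lens, f = -26.6 cm.
1/d_i = 1/f − 1/d_o = 1/(-26.60) − 1/(200) = -0.04259, so d_i = -23.48 cm.
m = −d_i/d_o = −(-23.48)/(200) = +0.117.
The image is virtual, upright and reduced, on the same side as the object.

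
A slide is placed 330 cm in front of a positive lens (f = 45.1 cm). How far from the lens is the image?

52.2 cm

Thin-lens equation: 1/s_i = 1/f − 1/s_o = 1/(45.10) − 1/(330) = 0.02217 − 0.003030 = 0.01914, so s_i = 52.2 cm.
The image is real, inverted and reduced, on the far side of the lens.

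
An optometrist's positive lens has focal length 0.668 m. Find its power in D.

P = 1/f = 1/(0.668 m) = +1.50 D.

P = +1.50 D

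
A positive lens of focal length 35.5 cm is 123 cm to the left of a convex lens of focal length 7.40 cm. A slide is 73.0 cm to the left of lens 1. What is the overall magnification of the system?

m = +0.151

Lens 1: 1/d_i1 = 1/(35.5) − 1/(73.0) = 0.01447, so d_i1 = 69.11 cm; m₁ = −d_i1/d_o1 = -0.9467.
d_o2 = 123 − (69.11) = 53.89 cm.
Lens 2: 1/d_i2 = 1/(7.40) − 1/(53.89) = 0.1166, so d_i2 = 8.578 cm; m₂ = −d_i2/d_o2 = -0.1592.
m = m₁·m₂ = (-0.9467)(-0.1592) = +0.151.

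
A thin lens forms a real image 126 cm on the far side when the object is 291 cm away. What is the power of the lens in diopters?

d_i = +126 cm.
1/f = 1/d_o + 1/d_i = 1/(291) + 1/(126) = 0.01137 cm⁻¹.
f = 87.93 cm = 0.8793 m, so P = 1/f = +1.14 D.

P = +1.14 D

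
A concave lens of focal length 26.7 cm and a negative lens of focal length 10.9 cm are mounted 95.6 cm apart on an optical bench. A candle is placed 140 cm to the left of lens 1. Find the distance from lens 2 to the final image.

Lens 1 is diverging, so f₁ = −26.7 cm.
Lens 1: 1/d_i1 = 1/f₁ − 1/d_o1 = 1/(-26.7) − 1/(140) = -0.04460, so d_i1 = -22.42 cm.
The intermediate image is 22.42 cm to the left of lens 1 (virtual), which is 95.6 − (-22.42) = 118.0 cm to the left of lens 2, so d_o2 = +118.0 cm.
Lens 2 is diverging, so f₂ = −10.9 cm.
Lens 2: 1/d_i2 = 1/f₂ − 1/d_o2 = 1/(-10.9) − 1/(118.0) = -0.1002, so d_i2 = -9.98 cm.
The final image is virtual, 9.98 cm to the left of lens 2 (overall magnification ≈ 0.014).

9.98 cm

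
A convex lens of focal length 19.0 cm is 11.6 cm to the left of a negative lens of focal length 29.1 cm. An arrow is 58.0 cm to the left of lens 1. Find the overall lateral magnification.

m = -1.14

Lens 1: 1/d_i1 = 1/(19.0) − 1/(58.0) = 0.03539, so d_i1 = 28.26 cm; m₁ = −d_i1/d_o1 = -0.4872.
d_o2 = 11.6 − (28.26) = -16.66 cm (virtual object).
f₂ = −29.1 cm (diverging).
Lens 2: 1/d_i2 = 1/(-29.1) − 1/(-16.66) = 0.02566, so d_i2 = 38.97 cm; m₂ = −d_i2/d_o2 = +2.339.
m = m₁·m₂ = (-0.4872)(+2.339) = -1.14.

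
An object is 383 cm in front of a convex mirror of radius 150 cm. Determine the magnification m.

f = R/2 = 150/2 = 75.00 cm; for a convex mirror, f = -75.00 cm.
1/d_i = 1/f − 1/d_o = 1/(-75.00) − 1/(383) = -0.01594, so d_i = -62.72 cm.
m = −d_i/d_o = −(-62.72)/(383) = +0.164.
The image is virtual, upright and reduced, behind the mirror.

m = +0.164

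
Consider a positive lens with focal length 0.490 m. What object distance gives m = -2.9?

0.659 m

m = −d_i/d_o ⇒ d_i = −m·d_o.
1/f = 1/d_o + 1/d_i = 1/d_o − 1/(m·d_o) = (1 − 1/m)/d_o, so d_o = f(1 − 1/m) = (0.4900)(1 − 1/(-2.9)) = 0.659 m.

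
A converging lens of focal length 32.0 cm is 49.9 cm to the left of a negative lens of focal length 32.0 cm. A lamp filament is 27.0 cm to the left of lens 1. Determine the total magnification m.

Lens 1: 1/d_i1 = 1/(32.0) − 1/(27.0) = -0.005787, so d_i1 = -172.8 cm; m₁ = −d_i1/d_o1 = +6.400.
d_o2 = 49.9 − (-172.8) = 222.7 cm.
f₂ = −32.0 cm (diverging).
Lens 2: 1/d_i2 = 1/(-32.0) − 1/(222.7) = -0.03574, so d_i2 = -27.98 cm; m₂ = −d_i2/d_o2 = +0.1256.
m = m₁·m₂ = (+6.400)(+0.1256) = +0.804.

m = +0.804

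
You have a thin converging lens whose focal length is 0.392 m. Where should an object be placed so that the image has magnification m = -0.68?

0.968 m

m = −d_i/d_o ⇒ d_i = −m·d_o.
1/f = 1/d_o + 1/d_i = 1/d_o − 1/(m·d_o) = (1 − 1/m)/d_o, so d_o = f(1 − 1/m) = (0.3920)(1 − 1/(-0.68)) = 0.968 m.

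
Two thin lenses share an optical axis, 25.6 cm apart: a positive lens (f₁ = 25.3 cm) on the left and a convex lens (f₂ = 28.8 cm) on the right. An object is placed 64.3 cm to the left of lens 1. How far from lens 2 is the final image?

10.3 cm

Lens 1: 1/d_i1 = 1/f₁ − 1/d_o1 = 1/(25.3) − 1/(64.3) = 0.02397, so d_i1 = 41.71 cm.
The intermediate image is 41.71 cm to the right of lens 1, which lies 16.11 cm to the right of lens 2 — a virtual object — so d_o2 = −16.11 cm.
Lens 2: 1/d_i2 = 1/f₂ − 1/d_o2 = 1/(28.8) − 1/(-16.11) = 0.09680, so d_i2 = 10.3 cm.
The final image is real, 10.3 cm to the right of lens 2 (overall magnification ≈ -0.42).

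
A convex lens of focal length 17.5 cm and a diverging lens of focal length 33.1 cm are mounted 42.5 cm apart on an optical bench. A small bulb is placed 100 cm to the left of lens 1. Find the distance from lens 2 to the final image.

Lens 1: 1/d_i1 = 1/f₁ − 1/d_o1 = 1/(17.5) − 1/(100) = 0.04714, so d_i1 = 21.21 cm.
The intermediate image is 21.21 cm to the right of lens 1, which is 42.5 − (21.21) = 21.29 cm to the left of lens 2, so d_o2 = +21.29 cm.
Lens 2 is diverging, so f₂ = −33.1 cm.
Lens 2: 1/d_i2 = 1/f₂ − 1/d_o2 = 1/(-33.1) − 1/(21.29) = -0.07718, so d_i2 = -13.0 cm.
The final image is virtual, 13.0 cm to the left of lens 2 (overall magnification ≈ -0.13).

13.0 cm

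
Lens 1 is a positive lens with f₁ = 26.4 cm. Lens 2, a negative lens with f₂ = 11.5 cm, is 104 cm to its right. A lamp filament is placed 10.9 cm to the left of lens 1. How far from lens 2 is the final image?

Lens 1: 1/d_i1 = 1/f₁ − 1/d_o1 = 1/(26.4) − 1/(10.9) = -0.05386, so d_i1 = -18.57 cm.
The intermediate image is 18.57 cm to the left of lens 1 (virtual), which is 104 − (-18.57) = 122.6 cm to the left of lens 2, so d_o2 = +122.6 cm.
Lens 2 is diverging, so f₂ = −11.5 cm.
Lens 2: 1/d_i2 = 1/f₂ − 1/d_o2 = 1/(-11.5) − 1/(122.6) = -0.09511, so d_i2 = -10.5 cm.
The final image is virtual, 10.5 cm to the left of lens 2 (overall magnification ≈ 0.15).

10.5 cm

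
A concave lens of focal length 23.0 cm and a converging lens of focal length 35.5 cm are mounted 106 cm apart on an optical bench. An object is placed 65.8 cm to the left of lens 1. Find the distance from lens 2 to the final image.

49.9 cm

Lens 1 is diverging, so f₁ = −23.0 cm.
Lens 1: 1/d_i1 = 1/f₁ − 1/d_o1 = 1/(-23.0) − 1/(65.8) = -0.05868, so d_i1 = -17.04 cm.
The intermediate image is 17.04 cm to the left of lens 1 (virtual), which is 106 − (-17.04) = 123.0 cm to the left of lens 2, so d_o2 = +123.0 cm.
Lens 2: 1/d_i2 = 1/f₂ − 1/d_o2 = 1/(35.5) − 1/(123.0) = 0.02004, so d_i2 = 49.9 cm.
The final image is real, 49.9 cm to the right of lens 2 (overall magnification ≈ -0.11).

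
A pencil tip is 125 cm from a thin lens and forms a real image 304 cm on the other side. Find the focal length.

Real image ⇒ d_i = +304 cm.
1/f = 1/d_o + 1/d_i = 1/(125) + 1/(304) = 0.01129, so f = 88.6 cm.
Since f is positive, the thin lens is converging.

f = 88.6 cm (converging)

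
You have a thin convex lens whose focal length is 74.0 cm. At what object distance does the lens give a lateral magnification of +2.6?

45.5 cm

m = −d_i/d_o ⇒ d_i = −m·d_o.
1/f = 1/d_o + 1/d_i = 1/d_o − 1/(m·d_o) = (1 − 1/m)/d_o, so d_o = f(1 − 1/m) = (74.00)(1 − 1/(+2.6)) = 45.5 cm.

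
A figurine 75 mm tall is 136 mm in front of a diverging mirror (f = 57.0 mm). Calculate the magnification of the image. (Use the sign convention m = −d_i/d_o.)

m = +0.295

For a diverging mirror, f = -57.0 mm.
1/d_i = 1/f − 1/d_o = 1/(-57.00) − 1/(136) = -0.02490, so d_i = -40.17 mm.
m = −d_i/d_o = −(-40.17)/(136) = +0.295.
The image is virtual, upright and reduced, behind the mirror.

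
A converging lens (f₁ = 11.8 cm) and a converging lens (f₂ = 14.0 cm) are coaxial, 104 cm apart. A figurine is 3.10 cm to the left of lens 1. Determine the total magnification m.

m = -0.202

Lens 1: 1/d_i1 = 1/(11.8) − 1/(3.10) = -0.2378, so d_i1 = -4.205 cm; m₁ = −d_i1/d_o1 = +1.356.
d_o2 = 104 − (-4.205) = 108.2 cm.
Lens 2: 1/d_i2 = 1/(14.0) − 1/(108.2) = 0.06219, so d_i2 = 16.08 cm; m₂ = −d_i2/d_o2 = -0.1486.
m = m₁·m₂ = (+1.356)(-0.1486) = -0.202.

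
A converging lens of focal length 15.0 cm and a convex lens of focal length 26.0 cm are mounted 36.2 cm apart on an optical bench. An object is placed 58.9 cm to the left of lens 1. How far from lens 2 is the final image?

42.1 cm

Lens 1: 1/d_i1 = 1/f₁ − 1/d_o1 = 1/(15.0) − 1/(58.9) = 0.04969, so d_i1 = 20.13 cm.
The intermediate image is 20.13 cm to the right of lens 1, which is 36.2 − (20.13) = 16.07 cm to the left of lens 2, so d_o2 = +16.07 cm.
Lens 2: 1/d_i2 = 1/f₂ − 1/d_o2 = 1/(26.0) − 1/(16.07) = -0.02377, so d_i2 = -42.1 cm.
The final image is virtual, 42.1 cm to the left of lens 2 (overall magnification ≈ -0.90).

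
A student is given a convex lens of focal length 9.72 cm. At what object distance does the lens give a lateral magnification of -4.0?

m = −d_i/d_o ⇒ d_i = −m·d_o.
1/f = 1/d_o + 1/d_i = 1/d_o − 1/(m·d_o) = (1 − 1/m)/d_o, so d_o = f(1 − 1/m) = (9.720)(1 − 1/(-4.0)) = 12.2 cm.

12.2 cm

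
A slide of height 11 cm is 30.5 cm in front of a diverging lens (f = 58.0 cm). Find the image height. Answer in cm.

7.21 cm

For a diverging lens, f = -58.0 cm.
1/d_i = 1/f − 1/d_o = 1/(-58.00) − 1/(30.5) = -0.05003, so d_i = -19.99 cm.
m = −d_i/d_o = +0.6554.
|h_i| = |m|·h_o = 0.6554 × 11 = 7.21 cm. The image is virtual, upright and reduced, on the same side as the object.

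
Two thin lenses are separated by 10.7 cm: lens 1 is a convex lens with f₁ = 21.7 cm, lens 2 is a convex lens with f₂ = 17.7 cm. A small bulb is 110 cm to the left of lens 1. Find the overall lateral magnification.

m = -0.128

Lens 1: 1/d_i1 = 1/(21.7) − 1/(110) = 0.03699, so d_i1 = 27.03 cm; m₁ = −d_i1/d_o1 = -0.2457.
d_o2 = 10.7 − (27.03) = -16.33 cm (virtual object).
Lens 2: 1/d_i2 = 1/(17.7) − 1/(-16.33) = 0.1177, so d_i2 = 8.494 cm; m₂ = −d_i2/d_o2 = +0.5201.
m = m₁·m₂ = (-0.2457)(+0.5201) = -0.128.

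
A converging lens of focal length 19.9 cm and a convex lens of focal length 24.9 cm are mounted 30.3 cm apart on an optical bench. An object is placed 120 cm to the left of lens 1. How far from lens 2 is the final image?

8.69 cm

Lens 1: 1/d_i1 = 1/f₁ − 1/d_o1 = 1/(19.9) − 1/(120) = 0.04192, so d_i1 = 23.86 cm.
The intermediate image is 23.86 cm to the right of lens 1, which is 30.3 − (23.86) = 6.440 cm to the left of lens 2, so d_o2 = +6.440 cm.
Lens 2: 1/d_i2 = 1/f₂ − 1/d_o2 = 1/(24.9) − 1/(6.440) = -0.1151, so d_i2 = -8.69 cm.
The final image is virtual, 8.69 cm to the left of lens 2 (overall magnification ≈ -0.27).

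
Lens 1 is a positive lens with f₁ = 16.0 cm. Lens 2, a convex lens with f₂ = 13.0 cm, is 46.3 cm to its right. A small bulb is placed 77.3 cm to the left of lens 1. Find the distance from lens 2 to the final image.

25.9 cm

Lens 1: 1/d_i1 = 1/f₁ − 1/d_o1 = 1/(16.0) − 1/(77.3) = 0.04956, so d_i1 = 20.18 cm.
The intermediate image is 20.18 cm to the right of lens 1, which is 46.3 − (20.18) = 26.12 cm to the left of lens 2, so d_o2 = +26.12 cm.
Lens 2: 1/d_i2 = 1/f₂ − 1/d_o2 = 1/(13.0) − 1/(26.12) = 0.03864, so d_i2 = 25.9 cm.
The final image is real, 25.9 cm to the right of lens 2 (overall magnification ≈ 0.26).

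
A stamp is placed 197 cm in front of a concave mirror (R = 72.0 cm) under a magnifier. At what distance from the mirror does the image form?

44.0 cm

f = R/2 = 72.0/2 = 36.00 cm.
Mirror equation: 1/v = 1/f − 1/u = 1/(36.00) − 1/(197) = 0.02778 − 0.005076 = 0.02270, so v = 44.0 cm.
The image is real, inverted and reduced, in front of the mirror.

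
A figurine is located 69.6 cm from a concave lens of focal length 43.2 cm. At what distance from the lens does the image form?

26.7 cm

For a concave lens, f = -43.2 cm.
Thin-lens equation: 1/s_i = 1/f − 1/s_o = 1/(-43.20) − 1/(69.6) = -0.02315 − 0.01437 = -0.03752, so s_i = -26.7 cm.
The image is virtual, upright and reduced, on the same side as the object.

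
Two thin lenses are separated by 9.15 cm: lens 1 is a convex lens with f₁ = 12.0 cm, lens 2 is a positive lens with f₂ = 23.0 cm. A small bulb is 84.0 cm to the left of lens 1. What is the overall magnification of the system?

m = -0.138

Lens 1: 1/d_i1 = 1/(12.0) − 1/(84.0) = 0.07143, so d_i1 = 14.00 cm; m₁ = −d_i1/d_o1 = -0.1667.
d_o2 = 9.15 − (14.00) = -4.850 cm (virtual object).
Lens 2: 1/d_i2 = 1/(23.0) − 1/(-4.850) = 0.2497, so d_i2 = 4.005 cm; m₂ = −d_i2/d_o2 = +0.8259.
m = m₁·m₂ = (-0.1667)(+0.8259) = -0.138.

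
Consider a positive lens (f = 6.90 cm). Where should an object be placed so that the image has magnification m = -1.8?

10.7 cm

m = −d_i/d_o ⇒ d_i = −m·d_o.
1/f = 1/d_o + 1/d_i = 1/d_o − 1/(m·d_o) = (1 − 1/m)/d_o, so d_o = f(1 − 1/m) = (6.900)(1 − 1/(-1.8)) = 10.7 cm.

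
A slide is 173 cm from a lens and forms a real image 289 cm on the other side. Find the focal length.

Real image ⇒ d_i = +289 cm.
1/f = 1/d_o + 1/d_i = 1/(173) + 1/(289) = 0.009241, so f = 108 cm.
Since f is positive, the lens is converging.

f = 108 cm (converging)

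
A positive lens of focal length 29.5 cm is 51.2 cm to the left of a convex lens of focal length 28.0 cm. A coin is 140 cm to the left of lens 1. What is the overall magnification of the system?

Lens 1: 1/d_i1 = 1/(29.5) − 1/(140) = 0.02676, so d_i1 = 37.38 cm; m₁ = −d_i1/d_o1 = -0.2670.
d_o2 = 51.2 − (37.38) = 13.82 cm.
Lens 2: 1/d_i2 = 1/(28.0) − 1/(13.82) = -0.03664, so d_i2 = -27.29 cm; m₂ = −d_i2/d_o2 = +1.975.
m = m₁·m₂ = (-0.2670)(+1.975) = -0.527.

m = -0.527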